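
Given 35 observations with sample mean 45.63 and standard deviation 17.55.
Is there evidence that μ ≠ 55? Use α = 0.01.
One-sample t-test:
H₀: μ = 55
H₁: μ ≠ 55
df = n - 1 = 34
t = (x̄ - μ₀) / (s/√n) = (45.63 - 55) / (17.55/√35) = -3.159
p-value = 0.0033

Since p-value < α = 0.01, we reject H₀.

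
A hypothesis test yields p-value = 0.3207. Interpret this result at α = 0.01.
Since p = 0.3207 > α = 0.01, fail to reject H₀.
There is insufficient evidence to reject the null hypothesis; the result is not statistically significant at the 0.01 level.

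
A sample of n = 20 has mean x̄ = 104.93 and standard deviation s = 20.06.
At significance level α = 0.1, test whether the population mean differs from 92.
One-sample t-test:
H₀: μ = 92
H₁: μ ≠ 92
df = n - 1 = 19
t = (x̄ - μ₀) / (s/√n) = (104.93 - 92) / (20.06/√20) = 2.883
p-value = 0.0095

Since p-value < α = 0.1, we reject H₀.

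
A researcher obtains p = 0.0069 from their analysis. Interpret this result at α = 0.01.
Since p = 0.0069 < α = 0.01, reject H₀.
There is sufficient evidence to reject the null hypothesis; the result is statistically significant at the 0.01 level.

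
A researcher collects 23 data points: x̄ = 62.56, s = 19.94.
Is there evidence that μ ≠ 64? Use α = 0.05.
One-sample t-test:
H₀: μ = 64
H₁: μ ≠ 64
df = n - 1 = 22
t = (x̄ - μ₀) / (s/√n) = (62.56 - 64) / (19.94/√23) = -0.346
p-value = 0.7324

Since p-value > α = 0.05, we fail to reject H₀.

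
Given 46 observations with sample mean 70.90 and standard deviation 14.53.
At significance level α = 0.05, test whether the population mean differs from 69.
One-sample t-test:
H₀: μ = 69
H₁: μ ≠ 69
df = n - 1 = 45
t = (x̄ - μ₀) / (s/√n) = (70.90 - 69) / (14.53/√46) = 0.887
p-value = 0.3799

Since p-value > α = 0.05, we fail to reject H₀.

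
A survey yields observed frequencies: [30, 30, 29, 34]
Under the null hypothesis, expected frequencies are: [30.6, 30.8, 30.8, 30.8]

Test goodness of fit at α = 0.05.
Chi-square goodness of fit test:
H₀: observed counts match expected distribution
H₁: observed counts differ from expected distribution
df = k - 1 = 3
χ² = Σ(O - E)²/E
   = (30 - 30.6)²/30.6 + (30 - 30.8)²/30.8 + (29 - 30.8)²/30.8 + (34 - 30.8)²/30.8
   = 0.012 + 0.021 + 0.105 + 0.332
   = 0.47
p-value = 0.9254

Since p-value > α = 0.05, we fail to reject H₀.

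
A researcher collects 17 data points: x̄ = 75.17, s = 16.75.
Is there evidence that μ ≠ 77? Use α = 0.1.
One-sample t-test:
H₀: μ = 77
H₁: μ ≠ 77
df = n - 1 = 16
t = (x̄ - μ₀) / (s/√n) = (75.17 - 77) / (16.75/√17) = -0.450
p-value = 0.6584

Since p-value > α = 0.1, we fail to reject H₀.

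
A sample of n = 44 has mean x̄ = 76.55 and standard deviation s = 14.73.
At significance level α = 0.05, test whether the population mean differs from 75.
One-sample t-test:
H₀: μ = 75
H₁: μ ≠ 75
df = n - 1 = 43
t = (x̄ - μ₀) / (s/√n) = (76.55 - 75) / (14.73/√44) = 0.698
p-value = 0.4889

Since p-value > α = 0.05, we fail to reject H₀.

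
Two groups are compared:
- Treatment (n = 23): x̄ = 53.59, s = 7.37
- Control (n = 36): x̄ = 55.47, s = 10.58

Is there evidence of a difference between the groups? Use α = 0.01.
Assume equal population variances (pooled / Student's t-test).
Student's two-sample t-test (equal variances):
H₀: μ₁ = μ₂
H₁: μ₁ ≠ μ₂
df = n₁ + n₂ - 2 = 57
Pooled variance s_p² = [(n₁-1)s₁² + (n₂-1)s₂²] / (n₁ + n₂ - 2) = [(22)(7.37²) + (35)(10.58²)] / 57 = 89.6973
SE = √(s_p²(1/n₁ + 1/n₂)) = √(89.6973 × (1/23 + 1/36)) = 2.5281
t = (x̄₁ - x̄₂) / SE = (53.59 - 55.47) / 2.5281 = -1.88 / 2.5281 = -0.744
p-value = 0.4602

Since p-value > α = 0.01, we fail to reject H₀.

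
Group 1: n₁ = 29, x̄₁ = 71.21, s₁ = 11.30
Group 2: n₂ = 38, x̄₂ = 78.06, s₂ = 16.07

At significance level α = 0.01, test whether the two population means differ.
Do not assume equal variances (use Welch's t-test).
Welch's two-sample t-test:
H₀: μ₁ = μ₂
H₁: μ₁ ≠ μ₂
s₁²/n₁ = 11.30²/29 = 4.4031,  s₂²/n₂ = 16.07²/38 = 6.7959
SE = √(s₁²/n₁ + s₂²/n₂) = √(4.4031 + 6.7959) = 3.3465
df (Welch-Satterthwaite) = (s₁²/n₁ + s₂²/n₂)² / [(s₁²/n₁)²/(n₁-1) + (s₂²/n₂)²/(n₂-1)] ≈ 64.63
t = (x̄₁ - x̄₂) / SE = (71.21 - 78.06) / 3.3465 = -6.85 / 3.3465 = -2.047
p-value = 0.0447

Since p-value > α = 0.01, we fail to reject H₀.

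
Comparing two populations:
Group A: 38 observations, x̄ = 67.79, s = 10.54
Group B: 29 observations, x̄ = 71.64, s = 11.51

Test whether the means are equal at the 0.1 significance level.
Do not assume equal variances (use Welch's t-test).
Welch's two-sample t-test:
H₀: μ₁ = μ₂
H₁: μ₁ ≠ μ₂
s₁²/n₁ = 10.54²/38 = 2.9235,  s₂²/n₂ = 11.51²/29 = 4.5683
SE = √(s₁²/n₁ + s₂²/n₂) = √(2.9235 + 4.5683) = 2.7371
df (Welch-Satterthwaite) = (s₁²/n₁ + s₂²/n₂)² / [(s₁²/n₁)²/(n₁-1) + (s₂²/n₂)²/(n₂-1)] ≈ 57.49
t = (x̄₁ - x̄₂) / SE = (67.79 - 71.64) / 2.7371 = -3.85 / 2.7371 = -1.407
p-value = 0.1649

Since p-value > α = 0.1, we fail to reject H₀.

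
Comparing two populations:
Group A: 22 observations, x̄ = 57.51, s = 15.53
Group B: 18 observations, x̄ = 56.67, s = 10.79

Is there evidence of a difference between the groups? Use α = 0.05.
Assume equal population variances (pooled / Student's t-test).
Student's two-sample t-test (equal variances):
H₀: μ₁ = μ₂
H₁: μ₁ ≠ μ₂
df = n₁ + n₂ - 2 = 38
Pooled variance s_p² = [(n₁-1)s₁² + (n₂-1)s₂²] / (n₁ + n₂ - 2) = [(21)(15.53²) + (17)(10.79²)] / 38 = 185.3686
SE = √(s_p²(1/n₁ + 1/n₂)) = √(185.3686 × (1/22 + 1/18)) = 4.3271
t = (x̄₁ - x̄₂) / SE = (57.51 - 56.67) / 4.3271 = 0.84 / 4.3271 = 0.194
p-value = 0.8471

Since p-value > α = 0.05, we fail to reject H₀.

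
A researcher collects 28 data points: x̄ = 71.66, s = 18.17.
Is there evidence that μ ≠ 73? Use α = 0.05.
One-sample t-test:
H₀: μ = 73
H₁: μ ≠ 73
df = n - 1 = 27
t = (x̄ - μ₀) / (s/√n) = (71.66 - 73) / (18.17/√28) = -0.390
p-value = 0.6994

Since p-value > α = 0.05, we fail to reject H₀.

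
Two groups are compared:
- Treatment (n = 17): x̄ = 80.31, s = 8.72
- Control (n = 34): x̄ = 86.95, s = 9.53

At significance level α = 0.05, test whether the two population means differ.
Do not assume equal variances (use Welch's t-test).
Welch's two-sample t-test:
H₀: μ₁ = μ₂
H₁: μ₁ ≠ μ₂
s₁²/n₁ = 8.72²/17 = 4.4728,  s₂²/n₂ = 9.53²/34 = 2.6712
SE = √(s₁²/n₁ + s₂²/n₂) = √(4.4728 + 2.6712) = 2.6728
df (Welch-Satterthwaite) = (s₁²/n₁ + s₂²/n₂)² / [(s₁²/n₁)²/(n₁-1) + (s₂²/n₂)²/(n₂-1)] ≈ 34.80
t = (x̄₁ - x̄₂) / SE = (80.31 - 86.95) / 2.6728 = -6.64 / 2.6728 = -2.484
p-value = 0.0179

Since p-value < α = 0.05, we reject H₀.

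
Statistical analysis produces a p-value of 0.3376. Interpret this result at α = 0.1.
Since p = 0.3376 > α = 0.1, fail to reject H₀.
There is insufficient evidence to reject the null hypothesis; the result is not statistically significant at the 0.1 level.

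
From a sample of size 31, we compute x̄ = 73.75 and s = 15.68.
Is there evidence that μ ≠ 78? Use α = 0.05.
One-sample t-test:
H₀: μ = 78
H₁: μ ≠ 78
df = n - 1 = 30
t = (x̄ - μ₀) / (s/√n) = (73.75 - 78) / (15.68/√31) = -1.509
p-value = 0.1417

Since p-value > α = 0.05, we fail to reject H₀.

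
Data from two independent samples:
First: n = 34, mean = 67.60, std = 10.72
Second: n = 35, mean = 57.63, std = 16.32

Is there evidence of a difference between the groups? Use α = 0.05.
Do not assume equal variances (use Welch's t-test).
Welch's two-sample t-test:
H₀: μ₁ = μ₂
H₁: μ₁ ≠ μ₂
s₁²/n₁ = 10.72²/34 = 3.3800,  s₂²/n₂ = 16.32²/35 = 7.6098
SE = √(s₁²/n₁ + s₂²/n₂) = √(3.3800 + 7.6098) = 3.3151
df (Welch-Satterthwaite) = (s₁²/n₁ + s₂²/n₂)² / [(s₁²/n₁)²/(n₁-1) + (s₂²/n₂)²/(n₂-1)] ≈ 58.93
t = (x̄₁ - x̄₂) / SE = (67.60 - 57.63) / 3.3151 = 9.97 / 3.3151 = 3.007
p-value = 0.0039

Since p-value < α = 0.05, we reject H₀.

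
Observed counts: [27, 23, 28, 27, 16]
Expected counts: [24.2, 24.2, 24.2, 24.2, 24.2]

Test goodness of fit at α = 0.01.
Chi-square goodness of fit test:
H₀: observed counts match expected distribution
H₁: observed counts differ from expected distribution
df = k - 1 = 4
χ² = Σ(O - E)²/E
   = (27 - 24.2)²/24.2 + (23 - 24.2)²/24.2 + (28 - 24.2)²/24.2 + (27 - 24.2)²/24.2 + (16 - 24.2)²/24.2
   = 0.324 + 0.060 + 0.597 + 0.324 + 2.779
   = 4.08
p-value = 0.3949

Since p-value > α = 0.01, we fail to reject H₀.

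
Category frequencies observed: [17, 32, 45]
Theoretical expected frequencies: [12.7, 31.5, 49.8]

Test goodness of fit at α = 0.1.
Chi-square goodness of fit test:
H₀: observed counts match expected distribution
H₁: observed counts differ from expected distribution
df = k - 1 = 2
χ² = Σ(O - E)²/E
   = (17 - 12.7)²/12.7 + (32 - 31.5)²/31.5 + (45 - 49.8)²/49.8
   = 1.456 + 0.008 + 0.463
   = 1.93
p-value = 0.3817

Since p-value > α = 0.1, we fail to reject H₀.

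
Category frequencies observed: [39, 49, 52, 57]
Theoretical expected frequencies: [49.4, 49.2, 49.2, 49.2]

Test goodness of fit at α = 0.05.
Chi-square goodness of fit test:
H₀: observed counts match expected distribution
H₁: observed counts differ from expected distribution
df = k - 1 = 3
χ² = Σ(O - E)²/E
   = (39 - 49.4)²/49.4 + (49 - 49.2)²/49.2 + (52 - 49.2)²/49.2 + (57 - 49.2)²/49.2
   = 2.189 + 0.001 + 0.159 + 1.237
   = 3.59
p-value = 0.3098

Since p-value > α = 0.05, we fail to reject H₀.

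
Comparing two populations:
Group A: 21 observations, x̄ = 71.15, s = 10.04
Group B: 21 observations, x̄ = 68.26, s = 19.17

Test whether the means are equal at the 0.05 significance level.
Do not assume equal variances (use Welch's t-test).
Welch's two-sample t-test:
H₀: μ₁ = μ₂
H₁: μ₁ ≠ μ₂
s₁²/n₁ = 10.04²/21 = 4.8001,  s₂²/n₂ = 19.17²/21 = 17.4995
SE = √(s₁²/n₁ + s₂²/n₂) = √(4.8001 + 17.4995) = 4.7222
df (Welch-Satterthwaite) = (s₁²/n₁ + s₂²/n₂)² / [(s₁²/n₁)²/(n₁-1) + (s₂²/n₂)²/(n₂-1)] ≈ 30.20
t = (x̄₁ - x̄₂) / SE = (71.15 - 68.26) / 4.7222 = 2.89 / 4.7222 = 0.612
p-value = 0.5451

Since p-value > α = 0.05, we fail to reject H₀.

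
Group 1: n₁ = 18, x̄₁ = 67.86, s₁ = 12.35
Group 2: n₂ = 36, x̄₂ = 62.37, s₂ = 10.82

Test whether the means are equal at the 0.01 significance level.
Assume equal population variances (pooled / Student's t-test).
Student's two-sample t-test (equal variances):
H₀: μ₁ = μ₂
H₁: μ₁ ≠ μ₂
df = n₁ + n₂ - 2 = 52
Pooled variance s_p² = [(n₁-1)s₁² + (n₂-1)s₂²] / (n₁ + n₂ - 2) = [(17)(12.35²) + (35)(10.82²)] / 52 = 128.6619
SE = √(s_p²(1/n₁ + 1/n₂)) = √(128.6619 × (1/18 + 1/36)) = 3.2744
t = (x̄₁ - x̄₂) / SE = (67.86 - 62.37) / 3.2744 = 5.49 / 3.2744 = 1.677
p-value = 0.0996

Since p-value > α = 0.01, we fail to reject H₀.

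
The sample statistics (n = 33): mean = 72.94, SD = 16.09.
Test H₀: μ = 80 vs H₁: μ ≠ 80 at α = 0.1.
One-sample t-test:
H₀: μ = 80
H₁: μ ≠ 80
df = n - 1 = 32
t = (x̄ - μ₀) / (s/√n) = (72.94 - 80) / (16.09/√33) = -2.521
p-value = 0.0169

Since p-value < α = 0.1, we reject H₀.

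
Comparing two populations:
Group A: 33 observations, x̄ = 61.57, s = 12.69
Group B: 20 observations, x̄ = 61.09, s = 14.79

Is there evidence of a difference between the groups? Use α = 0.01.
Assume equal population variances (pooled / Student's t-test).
Student's two-sample t-test (equal variances):
H₀: μ₁ = μ₂
H₁: μ₁ ≠ μ₂
df = n₁ + n₂ - 2 = 51
Pooled variance s_p² = [(n₁-1)s₁² + (n₂-1)s₂²] / (n₁ + n₂ - 2) = [(32)(12.69²) + (19)(14.79²)] / 51 = 182.5352
SE = √(s_p²(1/n₁ + 1/n₂)) = √(182.5352 × (1/33 + 1/20)) = 3.8286
t = (x̄₁ - x̄₂) / SE = (61.57 - 61.09) / 3.8286 = 0.48 / 3.8286 = 0.125
p-value = 0.9007

Since p-value > α = 0.01, we fail to reject H₀.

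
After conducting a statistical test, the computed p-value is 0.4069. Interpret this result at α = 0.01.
Since p = 0.4069 > α = 0.01, fail to reject H₀.
There is insufficient evidence to reject the null hypothesis; the result is not statistically significant at the 0.01 level.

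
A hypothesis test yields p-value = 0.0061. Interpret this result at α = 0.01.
Since p = 0.0061 < α = 0.01, reject H₀.
There is sufficient evidence to reject the null hypothesis; the result is statistically significant at the 0.01 level.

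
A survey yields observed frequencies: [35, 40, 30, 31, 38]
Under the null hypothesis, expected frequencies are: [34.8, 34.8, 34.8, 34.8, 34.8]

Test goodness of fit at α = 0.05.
Chi-square goodness of fit test:
H₀: observed counts match expected distribution
H₁: observed counts differ from expected distribution
df = k - 1 = 4
χ² = Σ(O - E)²/E
   = (35 - 34.8)²/34.8 + (40 - 34.8)²/34.8 + (30 - 34.8)²/34.8 + (31 - 34.8)²/34.8 + (38 - 34.8)²/34.8
   = 0.001 + 0.777 + 0.662 + 0.415 + 0.294
   = 2.15
p-value = 0.7083

Since p-value > α = 0.05, we fail to reject H₀.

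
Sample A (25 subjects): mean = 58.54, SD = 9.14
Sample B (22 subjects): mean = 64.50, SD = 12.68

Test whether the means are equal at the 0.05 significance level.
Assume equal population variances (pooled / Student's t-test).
Student's two-sample t-test (equal variances):
H₀: μ₁ = μ₂
H₁: μ₁ ≠ μ₂
df = n₁ + n₂ - 2 = 45
Pooled variance s_p² = [(n₁-1)s₁² + (n₂-1)s₂²] / (n₁ + n₂ - 2) = [(24)(9.14²) + (21)(12.68²)] / 45 = 119.5862
SE = √(s_p²(1/n₁ + 1/n₂)) = √(119.5862 × (1/25 + 1/22)) = 3.1967
t = (x̄₁ - x̄₂) / SE = (58.54 - 64.50) / 3.1967 = -5.96 / 3.1967 = -1.864
p-value = 0.0688

Since p-value > α = 0.05, we fail to reject H₀.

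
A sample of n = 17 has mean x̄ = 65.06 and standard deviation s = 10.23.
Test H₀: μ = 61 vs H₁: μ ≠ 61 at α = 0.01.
One-sample t-test:
H₀: μ = 61
H₁: μ ≠ 61
df = n - 1 = 16
t = (x̄ - μ₀) / (s/√n) = (65.06 - 61) / (10.23/√17) = 1.636
p-value = 0.1213

Since p-value > α = 0.01, we fail to reject H₀.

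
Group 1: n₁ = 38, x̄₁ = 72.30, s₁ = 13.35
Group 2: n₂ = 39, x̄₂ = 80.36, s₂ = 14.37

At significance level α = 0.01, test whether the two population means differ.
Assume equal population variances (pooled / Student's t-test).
Student's two-sample t-test (equal variances):
H₀: μ₁ = μ₂
H₁: μ₁ ≠ μ₂
df = n₁ + n₂ - 2 = 75
Pooled variance s_p² = [(n₁-1)s₁² + (n₂-1)s₂²] / (n₁ + n₂ - 2) = [(37)(13.35²) + (38)(14.37²)] / 75 = 192.5482
SE = √(s_p²(1/n₁ + 1/n₂)) = √(192.5482 × (1/38 + 1/39)) = 3.1629
t = (x̄₁ - x̄₂) / SE = (72.30 - 80.36) / 3.1629 = -8.06 / 3.1629 = -2.548
p-value = 0.0129

Since p-value > α = 0.01, we fail to reject H₀.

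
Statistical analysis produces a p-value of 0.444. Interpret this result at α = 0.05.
Since p = 0.444 > α = 0.05, fail to reject H₀.
There is insufficient evidence to reject the null hypothesis; the result is not statistically significant at the 0.05 level.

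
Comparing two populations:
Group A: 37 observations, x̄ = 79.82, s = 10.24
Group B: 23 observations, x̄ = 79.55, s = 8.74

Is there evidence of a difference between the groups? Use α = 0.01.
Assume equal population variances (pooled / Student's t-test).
Student's two-sample t-test (equal variances):
H₀: μ₁ = μ₂
H₁: μ₁ ≠ μ₂
df = n₁ + n₂ - 2 = 58
Pooled variance s_p² = [(n₁-1)s₁² + (n₂-1)s₂²] / (n₁ + n₂ - 2) = [(36)(10.24²) + (22)(8.74²)] / 58 = 94.0586
SE = √(s_p²(1/n₁ + 1/n₂)) = √(94.0586 × (1/37 + 1/23)) = 2.5752
t = (x̄₁ - x̄₂) / SE = (79.82 - 79.55) / 2.5752 = 0.27 / 2.5752 = 0.105
p-value = 0.9169

Since p-value > α = 0.01, we fail to reject H₀.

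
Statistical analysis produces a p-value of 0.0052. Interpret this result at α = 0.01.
Since p = 0.0052 < α = 0.01, reject H₀.
There is sufficient evidence to reject the null hypothesis; the result is statistically significant at the 0.01 level.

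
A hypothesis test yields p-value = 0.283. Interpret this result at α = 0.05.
Since p = 0.283 > α = 0.05, fail to reject H₀.
There is insufficient evidence to reject the null hypothesis; the result is not statistically significant at the 0.05 level.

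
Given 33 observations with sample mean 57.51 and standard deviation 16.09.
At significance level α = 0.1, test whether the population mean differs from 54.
One-sample t-test:
H₀: μ = 54
H₁: μ ≠ 54
df = n - 1 = 32
t = (x̄ - μ₀) / (s/√n) = (57.51 - 54) / (16.09/√33) = 1.253
p-value = 0.2192

Since p-value > α = 0.1, we fail to reject H₀.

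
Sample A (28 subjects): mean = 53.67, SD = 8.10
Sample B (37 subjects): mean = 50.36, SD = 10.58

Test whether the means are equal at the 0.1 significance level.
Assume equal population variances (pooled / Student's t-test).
Student's two-sample t-test (equal variances):
H₀: μ₁ = μ₂
H₁: μ₁ ≠ μ₂
df = n₁ + n₂ - 2 = 63
Pooled variance s_p² = [(n₁-1)s₁² + (n₂-1)s₂²] / (n₁ + n₂ - 2) = [(27)(8.10²) + (36)(10.58²)] / 63 = 92.0822
SE = √(s_p²(1/n₁ + 1/n₂)) = √(92.0822 × (1/28 + 1/37)) = 2.4036
t = (x̄₁ - x̄₂) / SE = (53.67 - 50.36) / 2.4036 = 3.31 / 2.4036 = 1.377
p-value = 0.1734

Since p-value > α = 0.1, we fail to reject H₀.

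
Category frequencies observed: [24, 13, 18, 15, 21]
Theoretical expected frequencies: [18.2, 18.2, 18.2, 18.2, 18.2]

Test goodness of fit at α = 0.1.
Chi-square goodness of fit test:
H₀: observed counts match expected distribution
H₁: observed counts differ from expected distribution
df = k - 1 = 4
χ² = Σ(O - E)²/E
   = (24 - 18.2)²/18.2 + (13 - 18.2)²/18.2 + (18 - 18.2)²/18.2 + (15 - 18.2)²/18.2 + (21 - 18.2)²/18.2
   = 1.848 + 1.486 + 0.002 + 0.563 + 0.431
   = 4.33
p-value = 0.3632

Since p-value > α = 0.1, we fail to reject H₀.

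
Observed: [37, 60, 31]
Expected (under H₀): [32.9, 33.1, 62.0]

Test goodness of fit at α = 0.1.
Chi-square goodness of fit test:
H₀: observed counts match expected distribution
H₁: observed counts differ from expected distribution
df = k - 1 = 2
χ² = Σ(O - E)²/E
   = (37 - 32.9)²/32.9 + (60 - 33.1)²/33.1 + (31 - 62.0)²/62.0
   = 0.511 + 21.861 + 15.500
   = 37.87
p-value < 0.0001

Since p-value < α = 0.1, we reject H₀.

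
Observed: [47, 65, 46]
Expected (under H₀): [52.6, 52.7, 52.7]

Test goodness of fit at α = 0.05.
Chi-square goodness of fit test:
H₀: observed counts match expected distribution
H₁: observed counts differ from expected distribution
df = k - 1 = 2
χ² = Σ(O - E)²/E
   = (47 - 52.6)²/52.6 + (65 - 52.7)²/52.7 + (46 - 52.7)²/52.7
   = 0.596 + 2.871 + 0.852
   = 4.32
p-value = 0.1154

Since p-value > α = 0.05, we fail to reject H₀.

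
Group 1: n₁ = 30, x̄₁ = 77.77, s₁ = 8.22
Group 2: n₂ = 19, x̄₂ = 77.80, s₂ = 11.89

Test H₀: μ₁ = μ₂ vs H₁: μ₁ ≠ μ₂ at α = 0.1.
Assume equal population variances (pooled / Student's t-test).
Student's two-sample t-test (equal variances):
H₀: μ₁ = μ₂
H₁: μ₁ ≠ μ₂
df = n₁ + n₂ - 2 = 47
Pooled variance s_p² = [(n₁-1)s₁² + (n₂-1)s₂²] / (n₁ + n₂ - 2) = [(29)(8.22²) + (18)(11.89²)] / 47 = 95.8336
SE = √(s_p²(1/n₁ + 1/n₂)) = √(95.8336 × (1/30 + 1/19)) = 2.8702
t = (x̄₁ - x̄₂) / SE = (77.77 - 77.80) / 2.8702 = -0.03 / 2.8702 = -0.010
p-value = 0.9917

Since p-value > α = 0.1, we fail to reject H₀.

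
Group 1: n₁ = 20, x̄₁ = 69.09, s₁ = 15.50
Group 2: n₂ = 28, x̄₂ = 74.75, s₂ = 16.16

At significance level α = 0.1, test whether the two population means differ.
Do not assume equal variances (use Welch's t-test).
Welch's two-sample t-test:
H₀: μ₁ = μ₂
H₁: μ₁ ≠ μ₂
s₁²/n₁ = 15.50²/20 = 12.0125,  s₂²/n₂ = 16.16²/28 = 9.3266
SE = √(s₁²/n₁ + s₂²/n₂) = √(12.0125 + 9.3266) = 4.6194
df (Welch-Satterthwaite) = (s₁²/n₁ + s₂²/n₂)² / [(s₁²/n₁)²/(n₁-1) + (s₂²/n₂)²/(n₂-1)] ≈ 42.10
t = (x̄₁ - x̄₂) / SE = (69.09 - 74.75) / 4.6194 = -5.66 / 4.6194 = -1.225
p-value = 0.2273

Since p-value > α = 0.1, we fail to reject H₀.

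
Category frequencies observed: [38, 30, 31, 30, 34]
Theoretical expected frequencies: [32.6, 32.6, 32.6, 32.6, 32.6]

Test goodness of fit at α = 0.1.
Chi-square goodness of fit test:
H₀: observed counts match expected distribution
H₁: observed counts differ from expected distribution
df = k - 1 = 4
χ² = Σ(O - E)²/E
   = (38 - 32.6)²/32.6 + (30 - 32.6)²/32.6 + (31 - 32.6)²/32.6 + (30 - 32.6)²/32.6 + (34 - 32.6)²/32.6
   = 0.894 + 0.207 + 0.079 + 0.207 + 0.060
   = 1.45
p-value = 0.8358

Since p-value > α = 0.1, we fail to reject H₀.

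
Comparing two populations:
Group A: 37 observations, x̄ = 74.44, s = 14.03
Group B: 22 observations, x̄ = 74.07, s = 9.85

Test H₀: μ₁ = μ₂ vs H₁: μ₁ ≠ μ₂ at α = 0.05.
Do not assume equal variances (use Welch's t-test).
Welch's two-sample t-test:
H₀: μ₁ = μ₂
H₁: μ₁ ≠ μ₂
s₁²/n₁ = 14.03²/37 = 5.3200,  s₂²/n₂ = 9.85²/22 = 4.4101
SE = √(s₁²/n₁ + s₂²/n₂) = √(5.3200 + 4.4101) = 3.1193
df (Welch-Satterthwaite) = (s₁²/n₁ + s₂²/n₂)² / [(s₁²/n₁)²/(n₁-1) + (s₂²/n₂)²/(n₂-1)] ≈ 55.29
t = (x̄₁ - x̄₂) / SE = (74.44 - 74.07) / 3.1193 = 0.37 / 3.1193 = 0.119
p-value = 0.9060

Since p-value > α = 0.05, we fail to reject H₀.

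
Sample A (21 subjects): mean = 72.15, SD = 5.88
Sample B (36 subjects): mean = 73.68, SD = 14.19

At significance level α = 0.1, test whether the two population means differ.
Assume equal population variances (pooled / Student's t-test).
Student's two-sample t-test (equal variances):
H₀: μ₁ = μ₂
H₁: μ₁ ≠ μ₂
df = n₁ + n₂ - 2 = 55
Pooled variance s_p² = [(n₁-1)s₁² + (n₂-1)s₂²] / (n₁ + n₂ - 2) = [(20)(5.88²) + (35)(14.19²)] / 55 = 140.7082
SE = √(s_p²(1/n₁ + 1/n₂)) = √(140.7082 × (1/21 + 1/36)) = 3.2571
t = (x̄₁ - x̄₂) / SE = (72.15 - 73.68) / 3.2571 = -1.53 / 3.2571 = -0.470
p-value = 0.6404

Since p-value > α = 0.1, we fail to reject H₀.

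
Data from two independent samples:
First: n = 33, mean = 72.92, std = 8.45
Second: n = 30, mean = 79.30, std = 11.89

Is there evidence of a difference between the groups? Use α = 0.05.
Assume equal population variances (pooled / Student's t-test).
Student's two-sample t-test (equal variances):
H₀: μ₁ = μ₂
H₁: μ₁ ≠ μ₂
df = n₁ + n₂ - 2 = 61
Pooled variance s_p² = [(n₁-1)s₁² + (n₂-1)s₂²] / (n₁ + n₂ - 2) = [(32)(8.45²) + (29)(11.89²)] / 61 = 104.6667
SE = √(s_p²(1/n₁ + 1/n₂)) = √(104.6667 × (1/33 + 1/30)) = 2.5808
t = (x̄₁ - x̄₂) / SE = (72.92 - 79.30) / 2.5808 = -6.38 / 2.5808 = -2.472
p-value = 0.0162

Since p-value < α = 0.05, we reject H₀.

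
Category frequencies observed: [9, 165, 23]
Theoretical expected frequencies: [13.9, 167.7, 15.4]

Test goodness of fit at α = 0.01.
Chi-square goodness of fit test:
H₀: observed counts match expected distribution
H₁: observed counts differ from expected distribution
df = k - 1 = 2
χ² = Σ(O - E)²/E
   = (9 - 13.9)²/13.9 + (165 - 167.7)²/167.7 + (23 - 15.4)²/15.4
   = 1.727 + 0.043 + 3.751
   = 5.52
p-value = 0.0632

Since p-value > α = 0.01, we fail to reject H₀.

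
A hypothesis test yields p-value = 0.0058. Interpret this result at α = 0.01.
Since p = 0.0058 < α = 0.01, reject H₀.
There is sufficient evidence to reject the null hypothesis; the result is statistically significant at the 0.01 level.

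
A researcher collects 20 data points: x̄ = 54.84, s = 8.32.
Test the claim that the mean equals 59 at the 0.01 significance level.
One-sample t-test:
H₀: μ = 59
H₁: μ ≠ 59
df = n - 1 = 19
t = (x̄ - μ₀) / (s/√n) = (54.84 - 59) / (8.32/√20) = -2.236
p-value = 0.0375

Since p-value > α = 0.01, we fail to reject H₀.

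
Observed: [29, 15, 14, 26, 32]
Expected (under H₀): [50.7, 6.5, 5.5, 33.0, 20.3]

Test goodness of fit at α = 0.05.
Chi-square goodness of fit test:
H₀: observed counts match expected distribution
H₁: observed counts differ from expected distribution
df = k - 1 = 4
χ² = Σ(O - E)²/E
   = (29 - 50.7)²/50.7 + (15 - 6.5)²/6.5 + (14 - 5.5)²/5.5 + (26 - 33.0)²/33.0 + (32 - 20.3)²/20.3
   = 9.288 + 11.115 + 13.136 + 1.485 + 6.743
   = 41.77
p-value < 0.0001

Since p-value < α = 0.05, we reject H₀.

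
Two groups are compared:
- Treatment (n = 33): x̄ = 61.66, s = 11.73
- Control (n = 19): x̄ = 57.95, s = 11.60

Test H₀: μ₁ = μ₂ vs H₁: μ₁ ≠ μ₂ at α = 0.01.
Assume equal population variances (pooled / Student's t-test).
Student's two-sample t-test (equal variances):
H₀: μ₁ = μ₂
H₁: μ₁ ≠ μ₂
df = n₁ + n₂ - 2 = 50
Pooled variance s_p² = [(n₁-1)s₁² + (n₂-1)s₂²] / (n₁ + n₂ - 2) = [(32)(11.73²) + (18)(11.60²)] / 50 = 136.5011
SE = √(s_p²(1/n₁ + 1/n₂)) = √(136.5011 × (1/33 + 1/19)) = 3.3646
t = (x̄₁ - x̄₂) / SE = (61.66 - 57.95) / 3.3646 = 3.71 / 3.3646 = 1.103
p-value = 0.2755

Since p-value > α = 0.01, we fail to reject H₀.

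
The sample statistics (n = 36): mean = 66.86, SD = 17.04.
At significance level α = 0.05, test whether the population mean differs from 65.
One-sample t-test:
H₀: μ = 65
H₁: μ ≠ 65
df = n - 1 = 35
t = (x̄ - μ₀) / (s/√n) = (66.86 - 65) / (17.04/√36) = 0.655
p-value = 0.5168

Since p-value > α = 0.05, we fail to reject H₀.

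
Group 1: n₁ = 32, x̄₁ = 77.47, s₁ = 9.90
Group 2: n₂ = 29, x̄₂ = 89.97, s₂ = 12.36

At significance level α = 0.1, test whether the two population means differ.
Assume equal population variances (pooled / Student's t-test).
Student's two-sample t-test (equal variances):
H₀: μ₁ = μ₂
H₁: μ₁ ≠ μ₂
df = n₁ + n₂ - 2 = 59
Pooled variance s_p² = [(n₁-1)s₁² + (n₂-1)s₂²] / (n₁ + n₂ - 2) = [(31)(9.90²) + (28)(12.36²)] / 59 = 123.9976
SE = √(s_p²(1/n₁ + 1/n₂)) = √(123.9976 × (1/32 + 1/29)) = 2.8549
t = (x̄₁ - x̄₂) / SE = (77.47 - 89.97) / 2.8549 = -12.50 / 2.8549 = -4.378
p-value < 0.0001

Since p-value < α = 0.1, we reject H₀.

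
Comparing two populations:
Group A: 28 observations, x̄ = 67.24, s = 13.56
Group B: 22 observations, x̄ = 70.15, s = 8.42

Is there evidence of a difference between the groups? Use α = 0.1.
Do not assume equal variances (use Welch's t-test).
Welch's two-sample t-test:
H₀: μ₁ = μ₂
H₁: μ₁ ≠ μ₂
s₁²/n₁ = 13.56²/28 = 6.5669,  s₂²/n₂ = 8.42²/22 = 3.2226
SE = √(s₁²/n₁ + s₂²/n₂) = √(6.5669 + 3.2226) = 3.1288
df (Welch-Satterthwaite) = (s₁²/n₁ + s₂²/n₂)² / [(s₁²/n₁)²/(n₁-1) + (s₂²/n₂)²/(n₂-1)] ≈ 45.82
t = (x̄₁ - x̄₂) / SE = (67.24 - 70.15) / 3.1288 = -2.91 / 3.1288 = -0.930
p-value = 0.3572

Since p-value > α = 0.1, we fail to reject H₀.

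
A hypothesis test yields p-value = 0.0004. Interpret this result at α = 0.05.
Since p = 0.0004 < α = 0.05, reject H₀.
There is sufficient evidence to reject the null hypothesis; the result is statistically significant at the 0.05 level.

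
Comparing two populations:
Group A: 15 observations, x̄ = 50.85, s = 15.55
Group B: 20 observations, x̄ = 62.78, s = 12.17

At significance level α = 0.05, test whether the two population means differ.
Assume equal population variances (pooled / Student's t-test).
Student's two-sample t-test (equal variances):
H₀: μ₁ = μ₂
H₁: μ₁ ≠ μ₂
df = n₁ + n₂ - 2 = 33
Pooled variance s_p² = [(n₁-1)s₁² + (n₂-1)s₂²] / (n₁ + n₂ - 2) = [(14)(15.55²) + (19)(12.17²)] / 33 = 187.8577
SE = √(s_p²(1/n₁ + 1/n₂)) = √(187.8577 × (1/15 + 1/20)) = 4.6815
t = (x̄₁ - x̄₂) / SE = (50.85 - 62.78) / 4.6815 = -11.93 / 4.6815 = -2.548
p-value = 0.0157

Since p-value < α = 0.05, we reject H₀.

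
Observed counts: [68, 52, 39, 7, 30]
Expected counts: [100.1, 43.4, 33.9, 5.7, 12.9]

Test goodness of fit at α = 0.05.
Chi-square goodness of fit test:
H₀: observed counts match expected distribution
H₁: observed counts differ from expected distribution
df = k - 1 = 4
χ² = Σ(O - E)²/E
   = (68 - 100.1)²/100.1 + (52 - 43.4)²/43.4 + (39 - 33.9)²/33.9 + (7 - 5.7)²/5.7 + (30 - 12.9)²/12.9
   = 10.294 + 1.704 + 0.767 + 0.296 + 22.667
   = 35.73
p-value < 0.0001

Since p-value < α = 0.05, we reject H₀.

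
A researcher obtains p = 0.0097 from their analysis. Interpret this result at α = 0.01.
Since p = 0.0097 < α = 0.01, reject H₀.
There is sufficient evidence to reject the null hypothesis; the result is statistically significant at the 0.01 level.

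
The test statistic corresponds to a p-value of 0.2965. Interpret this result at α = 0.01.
Since p = 0.2965 > α = 0.01, fail to reject H₀.
There is insufficient evidence to reject the null hypothesis; the result is not statistically significant at the 0.01 level.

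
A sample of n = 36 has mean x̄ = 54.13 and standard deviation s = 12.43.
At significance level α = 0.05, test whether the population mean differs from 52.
One-sample t-test:
H₀: μ = 52
H₁: μ ≠ 52
df = n - 1 = 35
t = (x̄ - μ₀) / (s/√n) = (54.13 - 52) / (12.43/√36) = 1.028
p-value = 0.3109

Since p-value > α = 0.05, we fail to reject H₀.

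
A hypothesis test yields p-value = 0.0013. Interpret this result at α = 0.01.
Since p = 0.0013 < α = 0.01, reject H₀.
There is sufficient evidence to reject the null hypothesis; the result is statistically significant at the 0.01 level.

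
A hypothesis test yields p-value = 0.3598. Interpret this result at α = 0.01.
Since p = 0.3598 > α = 0.01, fail to reject H₀.
There is insufficient evidence to reject the null hypothesis; the result is not statistically significant at the 0.01 level.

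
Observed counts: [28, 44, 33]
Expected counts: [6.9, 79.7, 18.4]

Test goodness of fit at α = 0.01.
Chi-square goodness of fit test:
H₀: observed counts match expected distribution
H₁: observed counts differ from expected distribution
df = k - 1 = 2
χ² = Σ(O - E)²/E
   = (28 - 6.9)²/6.9 + (44 - 79.7)²/79.7 + (33 - 18.4)²/18.4
   = 64.523 + 15.991 + 11.585
   = 92.10
p-value < 0.0001

Since p-value < α = 0.01, we reject H₀.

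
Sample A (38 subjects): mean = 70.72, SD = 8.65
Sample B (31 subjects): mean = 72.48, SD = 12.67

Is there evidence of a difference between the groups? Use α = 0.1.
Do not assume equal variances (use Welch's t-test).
Welch's two-sample t-test:
H₀: μ₁ = μ₂
H₁: μ₁ ≠ μ₂
s₁²/n₁ = 8.65²/38 = 1.9690,  s₂²/n₂ = 12.67²/31 = 5.1784
SE = √(s₁²/n₁ + s₂²/n₂) = √(1.9690 + 5.1784) = 2.6735
df (Welch-Satterthwaite) = (s₁²/n₁ + s₂²/n₂)² / [(s₁²/n₁)²/(n₁-1) + (s₂²/n₂)²/(n₂-1)] ≈ 51.15
t = (x̄₁ - x̄₂) / SE = (70.72 - 72.48) / 2.6735 = -1.76 / 2.6735 = -0.658
p-value = 0.5133

Since p-value > α = 0.1, we fail to reject H₀.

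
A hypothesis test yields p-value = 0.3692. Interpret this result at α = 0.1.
Since p = 0.3692 > α = 0.1, fail to reject H₀.
There is insufficient evidence to reject the null hypothesis; the result is not statistically significant at the 0.1 level.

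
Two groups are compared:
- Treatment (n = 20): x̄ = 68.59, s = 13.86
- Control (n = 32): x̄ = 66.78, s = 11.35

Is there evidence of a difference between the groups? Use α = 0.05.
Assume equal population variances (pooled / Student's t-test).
Student's two-sample t-test (equal variances):
H₀: μ₁ = μ₂
H₁: μ₁ ≠ μ₂
df = n₁ + n₂ - 2 = 50
Pooled variance s_p² = [(n₁-1)s₁² + (n₂-1)s₂²] / (n₁ + n₂ - 2) = [(19)(13.86²) + (31)(11.35²)] / 50 = 152.8678
SE = √(s_p²(1/n₁ + 1/n₂)) = √(152.8678 × (1/20 + 1/32)) = 3.5243
t = (x̄₁ - x̄₂) / SE = (68.59 - 66.78) / 3.5243 = 1.81 / 3.5243 = 0.514
p-value = 0.6098

Since p-value > α = 0.05, we fail to reject H₀.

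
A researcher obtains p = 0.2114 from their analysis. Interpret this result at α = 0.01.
Since p = 0.2114 > α = 0.01, fail to reject H₀.
There is insufficient evidence to reject the null hypothesis; the result is not statistically significant at the 0.01 level.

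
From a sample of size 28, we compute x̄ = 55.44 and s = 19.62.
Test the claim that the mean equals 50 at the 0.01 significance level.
One-sample t-test:
H₀: μ = 50
H₁: μ ≠ 50
df = n - 1 = 27
t = (x̄ - μ₀) / (s/√n) = (55.44 - 50) / (19.62/√28) = 1.467
p-value = 0.1539

Since p-value > α = 0.01, we fail to reject H₀.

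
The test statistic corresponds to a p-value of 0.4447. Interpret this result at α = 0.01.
Since p = 0.4447 > α = 0.01, fail to reject H₀.
There is insufficient evidence to reject the null hypothesis; the result is not statistically significant at the 0.01 level.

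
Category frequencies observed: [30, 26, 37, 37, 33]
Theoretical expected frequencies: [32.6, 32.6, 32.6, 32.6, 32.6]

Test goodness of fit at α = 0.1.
Chi-square goodness of fit test:
H₀: observed counts match expected distribution
H₁: observed counts differ from expected distribution
df = k - 1 = 4
χ² = Σ(O - E)²/E
   = (30 - 32.6)²/32.6 + (26 - 32.6)²/32.6 + (37 - 32.6)²/32.6 + (37 - 32.6)²/32.6 + (33 - 32.6)²/32.6
   = 0.207 + 1.336 + 0.594 + 0.594 + 0.005
   = 2.74
p-value = 0.6029

Since p-value > α = 0.1, we fail to reject H₀.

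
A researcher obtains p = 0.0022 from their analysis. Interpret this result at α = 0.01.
Since p = 0.0022 < α = 0.01, reject H₀.
There is sufficient evidence to reject the null hypothesis; the result is statistically significant at the 0.01 level.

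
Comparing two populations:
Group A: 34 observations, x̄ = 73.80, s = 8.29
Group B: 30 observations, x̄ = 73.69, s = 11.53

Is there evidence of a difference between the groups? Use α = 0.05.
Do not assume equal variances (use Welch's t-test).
Welch's two-sample t-test:
H₀: μ₁ = μ₂
H₁: μ₁ ≠ μ₂
s₁²/n₁ = 8.29²/34 = 2.0213,  s₂²/n₂ = 11.53²/30 = 4.4314
SE = √(s₁²/n₁ + s₂²/n₂) = √(2.0213 + 4.4314) = 2.5402
df (Welch-Satterthwaite) = (s₁²/n₁ + s₂²/n₂)² / [(s₁²/n₁)²/(n₁-1) + (s₂²/n₂)²/(n₂-1)] ≈ 51.98
t = (x̄₁ - x̄₂) / SE = (73.80 - 73.69) / 2.5402 = 0.11 / 2.5402 = 0.043
p-value = 0.9656

Since p-value > α = 0.05, we fail to reject H₀.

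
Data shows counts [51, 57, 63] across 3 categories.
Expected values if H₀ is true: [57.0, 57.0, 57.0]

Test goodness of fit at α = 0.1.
Chi-square goodness of fit test:
H₀: observed counts match expected distribution
H₁: observed counts differ from expected distribution
df = k - 1 = 2
χ² = Σ(O - E)²/E
   = (51 - 57.0)²/57.0 + (57 - 57.0)²/57.0 + (63 - 57.0)²/57.0
   = 0.632 + 0.000 + 0.632
   = 1.26
p-value = 0.5318

Since p-value > α = 0.1, we fail to reject H₀.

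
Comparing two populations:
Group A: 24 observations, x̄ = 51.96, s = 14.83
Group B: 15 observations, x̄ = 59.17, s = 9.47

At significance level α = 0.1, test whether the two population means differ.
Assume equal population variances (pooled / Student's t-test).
Student's two-sample t-test (equal variances):
H₀: μ₁ = μ₂
H₁: μ₁ ≠ μ₂
df = n₁ + n₂ - 2 = 37
Pooled variance s_p² = [(n₁-1)s₁² + (n₂-1)s₂²] / (n₁ + n₂ - 2) = [(23)(14.83²) + (14)(9.47²)] / 37 = 170.6459
SE = √(s_p²(1/n₁ + 1/n₂)) = √(170.6459 × (1/24 + 1/15)) = 4.2996
t = (x̄₁ - x̄₂) / SE = (51.96 - 59.17) / 4.2996 = -7.21 / 4.2996 = -1.677
p-value = 0.1020

Since p-value > α = 0.1, we fail to reject H₀.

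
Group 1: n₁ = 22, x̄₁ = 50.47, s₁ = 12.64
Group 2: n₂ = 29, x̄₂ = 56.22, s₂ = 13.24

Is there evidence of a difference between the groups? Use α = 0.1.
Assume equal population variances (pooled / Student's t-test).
Student's two-sample t-test (equal variances):
H₀: μ₁ = μ₂
H₁: μ₁ ≠ μ₂
df = n₁ + n₂ - 2 = 49
Pooled variance s_p² = [(n₁-1)s₁² + (n₂-1)s₂²] / (n₁ + n₂ - 2) = [(21)(12.64²) + (28)(13.24²)] / 49 = 168.6427
SE = √(s_p²(1/n₁ + 1/n₂)) = √(168.6427 × (1/22 + 1/29)) = 3.6716
t = (x̄₁ - x̄₂) / SE = (50.47 - 56.22) / 3.6716 = -5.75 / 3.6716 = -1.566
p-value = 0.1238

Since p-value > α = 0.1, we fail to reject H₀.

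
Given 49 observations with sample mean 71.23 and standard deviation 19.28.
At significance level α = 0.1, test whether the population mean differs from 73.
One-sample t-test:
H₀: μ = 73
H₁: μ ≠ 73
df = n - 1 = 48
t = (x̄ - μ₀) / (s/√n) = (71.23 - 73) / (19.28/√49) = -0.643
p-value = 0.5235

Since p-value > α = 0.1, we fail to reject H₀.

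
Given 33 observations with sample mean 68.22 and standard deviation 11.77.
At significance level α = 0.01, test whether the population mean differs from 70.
One-sample t-test:
H₀: μ = 70
H₁: μ ≠ 70
df = n - 1 = 32
t = (x̄ - μ₀) / (s/√n) = (68.22 - 70) / (11.77/√33) = -0.869
p-value = 0.3914

Since p-value > α = 0.01, we fail to reject H₀.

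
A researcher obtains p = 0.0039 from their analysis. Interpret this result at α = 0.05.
Since p = 0.0039 < α = 0.05, reject H₀.
There is sufficient evidence to reject the null hypothesis; the result is statistically significant at the 0.05 level.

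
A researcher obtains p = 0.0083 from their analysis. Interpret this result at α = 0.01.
Since p = 0.0083 < α = 0.01, reject H₀.
There is sufficient evidence to reject the null hypothesis; the result is statistically significant at the 0.01 level.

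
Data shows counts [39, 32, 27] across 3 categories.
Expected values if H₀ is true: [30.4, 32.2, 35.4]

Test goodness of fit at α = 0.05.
Chi-square goodness of fit test:
H₀: observed counts match expected distribution
H₁: observed counts differ from expected distribution
df = k - 1 = 2
χ² = Σ(O - E)²/E
   = (39 - 30.4)²/30.4 + (32 - 32.2)²/32.2 + (27 - 35.4)²/35.4
   = 2.433 + 0.001 + 1.993
   = 4.43
p-value = 0.1093

Since p-value > α = 0.05, we fail to reject H₀.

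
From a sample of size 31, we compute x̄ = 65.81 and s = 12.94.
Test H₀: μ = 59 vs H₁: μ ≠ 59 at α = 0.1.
One-sample t-test:
H₀: μ = 59
H₁: μ ≠ 59
df = n - 1 = 30
t = (x̄ - μ₀) / (s/√n) = (65.81 - 59) / (12.94/√31) = 2.930
p-value = 0.0064

Since p-value < α = 0.1, we reject H₀.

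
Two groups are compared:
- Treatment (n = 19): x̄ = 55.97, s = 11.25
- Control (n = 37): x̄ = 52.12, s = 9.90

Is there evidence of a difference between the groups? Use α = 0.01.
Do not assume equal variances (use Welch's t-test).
Welch's two-sample t-test:
H₀: μ₁ = μ₂
H₁: μ₁ ≠ μ₂
s₁²/n₁ = 11.25²/19 = 6.6612,  s₂²/n₂ = 9.90²/37 = 2.6489
SE = √(s₁²/n₁ + s₂²/n₂) = √(6.6612 + 2.6489) = 3.0512
df (Welch-Satterthwaite) = (s₁²/n₁ + s₂²/n₂)² / [(s₁²/n₁)²/(n₁-1) + (s₂²/n₂)²/(n₂-1)] ≈ 32.59
t = (x̄₁ - x̄₂) / SE = (55.97 - 52.12) / 3.0512 = 3.85 / 3.0512 = 1.262
p-value = 0.2160

Since p-value > α = 0.01, we fail to reject H₀.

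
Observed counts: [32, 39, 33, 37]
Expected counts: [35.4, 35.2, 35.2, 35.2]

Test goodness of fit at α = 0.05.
Chi-square goodness of fit test:
H₀: observed counts match expected distribution
H₁: observed counts differ from expected distribution
df = k - 1 = 3
χ² = Σ(O - E)²/E
   = (32 - 35.4)²/35.4 + (39 - 35.2)²/35.2 + (33 - 35.2)²/35.2 + (37 - 35.2)²/35.2
   = 0.327 + 0.410 + 0.138 + 0.092
   = 0.97
p-value = 0.8094

Since p-value > α = 0.05, we fail to reject H₀.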